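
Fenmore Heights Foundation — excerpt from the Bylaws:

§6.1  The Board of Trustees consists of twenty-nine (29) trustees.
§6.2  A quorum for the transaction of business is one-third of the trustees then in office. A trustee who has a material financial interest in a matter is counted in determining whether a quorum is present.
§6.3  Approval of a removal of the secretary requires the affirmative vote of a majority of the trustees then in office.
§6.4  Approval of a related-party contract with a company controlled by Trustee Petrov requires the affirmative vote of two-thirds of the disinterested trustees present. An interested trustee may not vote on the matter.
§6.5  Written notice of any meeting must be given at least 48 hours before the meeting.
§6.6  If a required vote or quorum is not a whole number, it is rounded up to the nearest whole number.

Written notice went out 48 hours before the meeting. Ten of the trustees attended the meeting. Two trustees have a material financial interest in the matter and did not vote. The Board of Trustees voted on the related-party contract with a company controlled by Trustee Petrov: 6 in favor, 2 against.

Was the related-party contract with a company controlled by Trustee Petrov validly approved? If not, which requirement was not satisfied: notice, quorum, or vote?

Notice: 48 hours given; 48 required (48 ≥ 48). Satisfied.
Quorum: 10 present (interested trustees count toward quorum); quorum is 10. Satisfied.
Vote: the related-party contract with a company controlled by Trustee Petrov requires two-thirds of the disinterested trustees present (10 − 2 = 8). 2/3 of 8 = 5.33, rounded up to 6, so 6 affirmative votes are needed; 6 voted in favor. Satisfied.

Valid — all requirements satisfied.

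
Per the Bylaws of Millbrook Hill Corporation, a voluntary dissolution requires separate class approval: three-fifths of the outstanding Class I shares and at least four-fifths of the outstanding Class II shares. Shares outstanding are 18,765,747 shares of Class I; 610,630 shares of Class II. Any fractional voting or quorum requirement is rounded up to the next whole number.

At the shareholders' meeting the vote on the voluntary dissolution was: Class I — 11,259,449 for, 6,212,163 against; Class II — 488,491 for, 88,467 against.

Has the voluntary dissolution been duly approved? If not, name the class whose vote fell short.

Class I: 3/5 of 18765747 = 11259448.20, rounded up to 11259449; 11,259,449 required, 11,259,449 in favor — approved.
Class II: 4/5 of 610630 = 488504; 488,504 required, 488,491 in favor — not approved.

Not approved — the Class II shares did not give the required vote.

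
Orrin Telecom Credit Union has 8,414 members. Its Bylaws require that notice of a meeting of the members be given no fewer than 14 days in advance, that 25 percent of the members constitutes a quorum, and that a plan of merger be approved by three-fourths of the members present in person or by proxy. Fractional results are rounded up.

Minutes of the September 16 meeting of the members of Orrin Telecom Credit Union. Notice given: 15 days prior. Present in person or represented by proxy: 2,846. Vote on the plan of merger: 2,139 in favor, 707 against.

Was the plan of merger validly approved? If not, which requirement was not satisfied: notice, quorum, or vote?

Notice: 15 days given; 14 required. Satisfied.
Quorum: 25% of 8,414 = 2,103.50, rounded up to 2,104; 2,846 present. Satisfied.
Vote: requires three-fourths of those present (2,846); 3/4 of 2846 = 2134.50, rounded up to 2135, so 2,135 needed; 2,139 in favor. Satisfied.

Valid — all requirements satisfied.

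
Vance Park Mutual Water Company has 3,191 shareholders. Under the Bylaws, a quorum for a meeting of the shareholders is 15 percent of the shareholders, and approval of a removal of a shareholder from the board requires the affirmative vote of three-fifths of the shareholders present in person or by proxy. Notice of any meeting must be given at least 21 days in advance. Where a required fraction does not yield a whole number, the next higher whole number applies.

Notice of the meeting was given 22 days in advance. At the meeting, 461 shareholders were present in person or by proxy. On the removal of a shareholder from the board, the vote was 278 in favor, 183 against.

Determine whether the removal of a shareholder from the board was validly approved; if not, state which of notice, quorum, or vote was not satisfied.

Notice: 22 days given; 21 required. Satisfied.
Quorum: 15% of 3,191 = 478.65, rounded up to 479; 461 present. Not satisfied.
Vote: requires three-fifths of those present (461); 3/5 of 461 = 276.60, rounded up to 277, so 277 needed; 278 in favor. Satisfied.

Invalid — quorum requirement not satisfied.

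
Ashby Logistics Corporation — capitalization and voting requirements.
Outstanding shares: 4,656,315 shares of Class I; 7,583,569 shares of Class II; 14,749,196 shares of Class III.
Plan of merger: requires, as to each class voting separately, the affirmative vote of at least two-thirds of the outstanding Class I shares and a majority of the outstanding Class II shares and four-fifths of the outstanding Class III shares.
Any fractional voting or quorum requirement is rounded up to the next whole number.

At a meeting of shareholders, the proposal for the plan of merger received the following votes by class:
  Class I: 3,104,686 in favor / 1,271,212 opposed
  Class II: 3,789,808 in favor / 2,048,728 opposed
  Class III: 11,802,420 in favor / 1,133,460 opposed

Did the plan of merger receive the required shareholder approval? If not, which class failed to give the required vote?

Not approved — the Class II shares did not give the required vote.

Class I: 2/3 of 4656315 = 3104210; 3,104,210 required, 3,104,686 in favor — approved.
Class II: a majority of 7583569 is 3791785; 3,791,785 required, 3,789,808 in favor — not approved.
Class III: 4/5 of 14749196 = 11799356.80, rounded up to 11799357; 11,799,357 required, 11,802,420 in favor — approved.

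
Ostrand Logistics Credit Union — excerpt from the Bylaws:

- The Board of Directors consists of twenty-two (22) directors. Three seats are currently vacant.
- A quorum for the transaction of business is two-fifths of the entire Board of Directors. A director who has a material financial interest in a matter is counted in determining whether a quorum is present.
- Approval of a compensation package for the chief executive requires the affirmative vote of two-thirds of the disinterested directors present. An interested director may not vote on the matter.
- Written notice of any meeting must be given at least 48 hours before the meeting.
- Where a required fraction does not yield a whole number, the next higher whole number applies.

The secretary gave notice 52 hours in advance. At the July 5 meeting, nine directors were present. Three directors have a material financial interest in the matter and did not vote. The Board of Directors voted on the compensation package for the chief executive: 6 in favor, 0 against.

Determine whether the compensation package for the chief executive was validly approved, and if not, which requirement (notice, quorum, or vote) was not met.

Notice: 52 hours given; 48 required (52 ≥ 48). Satisfied.
Quorum: 9 present (interested directors count toward quorum); quorum is 9. Satisfied.
Vote: the compensation package for the chief executive requires two-thirds of the disinterested directors present (9 − 3 = 6). 2/3 of 6 = 4, so 4 affirmative votes are needed; 6 voted in favor. Satisfied.

Valid — all requirements satisfied.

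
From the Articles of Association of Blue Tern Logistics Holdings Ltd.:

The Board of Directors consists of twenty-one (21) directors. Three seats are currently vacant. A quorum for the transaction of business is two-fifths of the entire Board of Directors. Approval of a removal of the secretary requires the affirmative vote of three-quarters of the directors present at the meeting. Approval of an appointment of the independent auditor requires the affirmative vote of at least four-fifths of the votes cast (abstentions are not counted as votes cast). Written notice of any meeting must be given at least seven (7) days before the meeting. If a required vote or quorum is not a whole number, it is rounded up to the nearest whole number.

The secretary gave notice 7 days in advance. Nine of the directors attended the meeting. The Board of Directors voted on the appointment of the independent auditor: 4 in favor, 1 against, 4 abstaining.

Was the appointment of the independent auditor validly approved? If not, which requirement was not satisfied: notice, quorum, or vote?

Notice: 7 days given; 7 required (7 ≥ 7). Satisfied.
Quorum: 9 present; quorum is 9. Satisfied.
Vote: the appointment of the independent auditor requires four-fifths of the votes cast (9 present − 4 abstaining = 5). 4/5 of 5 = 4, so 4 affirmative votes are needed; 4 voted in favor. Satisfied.

Valid — all requirements satisfied.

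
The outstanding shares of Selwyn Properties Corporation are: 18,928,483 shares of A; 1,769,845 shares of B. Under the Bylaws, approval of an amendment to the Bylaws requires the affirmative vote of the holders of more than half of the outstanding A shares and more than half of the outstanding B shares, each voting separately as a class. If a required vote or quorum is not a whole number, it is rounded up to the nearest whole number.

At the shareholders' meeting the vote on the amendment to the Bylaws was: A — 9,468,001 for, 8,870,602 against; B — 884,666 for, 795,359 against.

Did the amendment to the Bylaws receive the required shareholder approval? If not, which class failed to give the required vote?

A: a majority of 18928483 is 9464242; 9,464,242 required, 9,468,001 in favor — approved.
B: a majority of 1769845 is 884923; 884,923 required, 884,666 in favor — not approved.

Not approved — the B shares did not give the required vote.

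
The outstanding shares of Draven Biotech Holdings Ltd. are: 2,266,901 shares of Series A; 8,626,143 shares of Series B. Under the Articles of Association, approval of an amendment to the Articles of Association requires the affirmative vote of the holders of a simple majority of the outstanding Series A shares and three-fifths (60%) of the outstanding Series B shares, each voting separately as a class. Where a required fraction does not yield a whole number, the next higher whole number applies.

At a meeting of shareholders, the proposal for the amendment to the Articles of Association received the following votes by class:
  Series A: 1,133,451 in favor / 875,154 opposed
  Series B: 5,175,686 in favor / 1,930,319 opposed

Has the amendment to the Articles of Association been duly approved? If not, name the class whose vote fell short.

Approved — every class gave the required vote.

Series A: a majority of 2266901 is 1133451; 1,133,451 required, 1,133,451 in favor — approved.
Series B: 3/5 of 8626143 = 5175685.80, rounded up to 5175686; 5,175,686 required, 5,175,686 in favor — approved.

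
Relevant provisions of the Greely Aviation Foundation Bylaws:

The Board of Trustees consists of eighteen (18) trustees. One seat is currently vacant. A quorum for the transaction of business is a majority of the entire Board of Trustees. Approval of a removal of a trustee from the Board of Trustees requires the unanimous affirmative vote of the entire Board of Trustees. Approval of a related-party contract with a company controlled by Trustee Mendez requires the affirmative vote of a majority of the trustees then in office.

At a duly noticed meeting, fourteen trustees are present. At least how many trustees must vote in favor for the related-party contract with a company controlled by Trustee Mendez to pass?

9

The related-party contract with a company controlled by Trustee Mendez requires a majority of the trustees then in office (17).
A majority of 17 is 9.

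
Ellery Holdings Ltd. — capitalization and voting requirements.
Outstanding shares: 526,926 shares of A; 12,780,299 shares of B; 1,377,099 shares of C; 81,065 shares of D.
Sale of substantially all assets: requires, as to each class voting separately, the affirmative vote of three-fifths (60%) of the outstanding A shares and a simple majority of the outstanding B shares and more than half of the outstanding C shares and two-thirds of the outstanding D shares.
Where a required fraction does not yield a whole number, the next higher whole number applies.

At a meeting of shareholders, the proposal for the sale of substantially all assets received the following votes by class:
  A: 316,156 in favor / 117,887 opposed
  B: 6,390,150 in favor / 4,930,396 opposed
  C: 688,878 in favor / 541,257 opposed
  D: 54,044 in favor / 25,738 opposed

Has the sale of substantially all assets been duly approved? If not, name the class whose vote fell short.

A: 3/5 of 526926 = 316155.60, rounded up to 316156; 316,156 required, 316,156 in favor — approved.
B: a majority of 12780299 is 6390150; 6,390,150 required, 6,390,150 in favor — approved.
C: a majority of 1377099 is 688550; 688,550 required, 688,878 in favor — approved.
D: 2/3 of 81065 = 54043.33, rounded up to 54044; 54,044 required, 54,044 in favor — approved.

Approved — every class gave the required vote.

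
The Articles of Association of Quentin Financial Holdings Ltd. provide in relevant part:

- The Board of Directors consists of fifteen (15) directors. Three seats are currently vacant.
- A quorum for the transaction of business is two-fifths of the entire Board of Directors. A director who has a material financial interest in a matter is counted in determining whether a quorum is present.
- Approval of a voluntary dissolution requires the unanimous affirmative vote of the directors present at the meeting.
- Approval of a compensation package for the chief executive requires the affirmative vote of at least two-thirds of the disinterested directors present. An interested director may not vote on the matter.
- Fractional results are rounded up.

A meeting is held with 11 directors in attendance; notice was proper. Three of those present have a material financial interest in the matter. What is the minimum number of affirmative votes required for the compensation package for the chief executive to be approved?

The compensation package for the chief executive requires two-thirds of the disinterested directors present (11 − 3 = 8).
2/3 of 8 = 5.33, rounded up to 6.

6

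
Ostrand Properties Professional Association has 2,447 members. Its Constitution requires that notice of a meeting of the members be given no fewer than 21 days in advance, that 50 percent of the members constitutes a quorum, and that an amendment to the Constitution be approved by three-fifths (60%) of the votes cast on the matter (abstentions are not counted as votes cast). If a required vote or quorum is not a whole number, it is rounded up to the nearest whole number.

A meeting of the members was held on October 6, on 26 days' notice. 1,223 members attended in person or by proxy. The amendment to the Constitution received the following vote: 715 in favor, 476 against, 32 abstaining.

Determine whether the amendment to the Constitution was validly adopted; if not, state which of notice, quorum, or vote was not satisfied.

Invalid — quorum requirement not satisfied.

Notice: 26 days given; 21 required. Satisfied.
Quorum: 50% of 2,447 = 1,223.50, rounded up to 1,224; 1,223 present. Not satisfied.
Vote: requires three-fifths of the votes cast (1,223 − 32 abstaining = 1,191); 3/5 of 1191 = 714.60, rounded up to 715, so 715 needed; 715 in favor. Satisfied.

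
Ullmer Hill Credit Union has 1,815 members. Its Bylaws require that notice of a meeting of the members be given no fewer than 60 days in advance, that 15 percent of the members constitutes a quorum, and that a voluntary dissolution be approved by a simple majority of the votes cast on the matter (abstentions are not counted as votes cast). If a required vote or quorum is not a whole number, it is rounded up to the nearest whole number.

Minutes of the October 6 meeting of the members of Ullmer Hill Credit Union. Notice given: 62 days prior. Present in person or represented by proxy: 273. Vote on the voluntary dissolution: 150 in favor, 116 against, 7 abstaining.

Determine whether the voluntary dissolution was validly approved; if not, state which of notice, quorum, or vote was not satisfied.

Notice: 62 days given; 60 required. Satisfied.
Quorum: 15% of 1,815 = 272.25, rounded up to 273; 273 present. Satisfied.
Vote: requires a majority of the votes cast (273 − 7 abstaining = 266); a majority of 266 is 134, so 134 needed; 150 in favor. Satisfied.

Valid — all requirements satisfied.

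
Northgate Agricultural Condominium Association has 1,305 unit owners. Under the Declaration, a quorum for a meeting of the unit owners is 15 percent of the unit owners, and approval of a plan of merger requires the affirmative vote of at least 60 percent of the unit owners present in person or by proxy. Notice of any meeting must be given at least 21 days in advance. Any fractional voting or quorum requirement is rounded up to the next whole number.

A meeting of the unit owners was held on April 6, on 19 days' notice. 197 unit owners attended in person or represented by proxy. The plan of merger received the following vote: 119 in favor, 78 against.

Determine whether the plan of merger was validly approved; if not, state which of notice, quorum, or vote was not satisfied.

Invalid — notice requirement not satisfied.

Notice: 19 days given; 21 required. Not satisfied.
Quorum: 15% of 1,305 = 195.75, rounded up to 196; 197 present. Satisfied.
Vote: requires three-fifths of those present (197); 3/5 of 197 = 118.20, rounded up to 119, so 119 needed; 119 in favor. Satisfied.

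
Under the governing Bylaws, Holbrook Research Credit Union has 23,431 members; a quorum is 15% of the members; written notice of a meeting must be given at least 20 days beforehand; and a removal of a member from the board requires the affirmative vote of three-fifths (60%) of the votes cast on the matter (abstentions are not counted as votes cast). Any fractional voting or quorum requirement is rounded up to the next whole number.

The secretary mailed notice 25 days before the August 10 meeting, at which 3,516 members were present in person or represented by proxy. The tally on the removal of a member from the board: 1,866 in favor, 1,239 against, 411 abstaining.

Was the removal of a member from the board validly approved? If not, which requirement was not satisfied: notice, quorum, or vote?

Notice: 25 days given; 20 required. Satisfied.
Quorum: 15% of 23,431 = 3,514.65, rounded up to 3,515; 3,516 present. Satisfied.
Vote: requires three-fifths of the votes cast (3,516 − 411 abstaining = 3,105); 3/5 of 3105 = 1863, so 1,863 needed; 1,866 in favor. Satisfied.

Valid — all requirements satisfied.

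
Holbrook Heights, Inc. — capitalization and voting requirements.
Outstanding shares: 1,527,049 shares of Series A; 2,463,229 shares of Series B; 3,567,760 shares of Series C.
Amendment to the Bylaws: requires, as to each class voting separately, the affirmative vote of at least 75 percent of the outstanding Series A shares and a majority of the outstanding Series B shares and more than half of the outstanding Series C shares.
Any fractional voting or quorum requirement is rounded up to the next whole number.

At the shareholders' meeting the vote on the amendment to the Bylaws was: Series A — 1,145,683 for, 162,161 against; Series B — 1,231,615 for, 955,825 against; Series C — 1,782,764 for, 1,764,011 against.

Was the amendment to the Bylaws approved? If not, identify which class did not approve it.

Not approved — the Series C shares did not give the required vote.

Series A: 3/4 of 1527049 = 1145286.75, rounded up to 1145287; 1,145,287 required, 1,145,683 in favor — approved.
Series B: a majority of 2463229 is 1231615; 1,231,615 required, 1,231,615 in favor — approved.
Series C: a majority of 3567760 is 1783881; 1,783,881 required, 1,782,764 in favor — not approved.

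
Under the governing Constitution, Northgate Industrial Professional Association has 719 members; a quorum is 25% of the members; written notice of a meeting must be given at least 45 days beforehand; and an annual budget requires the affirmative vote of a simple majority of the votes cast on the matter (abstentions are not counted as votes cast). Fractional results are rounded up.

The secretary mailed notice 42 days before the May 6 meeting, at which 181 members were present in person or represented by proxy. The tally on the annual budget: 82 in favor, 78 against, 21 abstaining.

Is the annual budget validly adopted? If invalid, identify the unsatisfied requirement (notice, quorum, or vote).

Notice: 42 days given; 45 required. Not satisfied.
Quorum: 25% of 719 = 179.75, rounded up to 180; 181 present. Satisfied.
Vote: requires a majority of the votes cast (181 − 21 abstaining = 160); a majority of 160 is 81, so 81 needed; 82 in favor. Satisfied.

Invalid — notice requirement not satisfied.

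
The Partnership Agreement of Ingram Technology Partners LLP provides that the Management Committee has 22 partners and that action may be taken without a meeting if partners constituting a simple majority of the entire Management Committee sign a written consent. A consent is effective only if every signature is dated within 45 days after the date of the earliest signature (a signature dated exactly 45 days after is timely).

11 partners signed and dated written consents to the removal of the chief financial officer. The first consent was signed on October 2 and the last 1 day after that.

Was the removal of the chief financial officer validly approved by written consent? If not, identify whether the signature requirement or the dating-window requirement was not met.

Not effective — insufficient signatures.

Signatures required: a simple majority of 22 — a majority of 22 is 12, so 12 needed; 11 signed. Insufficient.
Dating window: the latest signature is 1 day after the earliest; the limit is 45 days. Within the window.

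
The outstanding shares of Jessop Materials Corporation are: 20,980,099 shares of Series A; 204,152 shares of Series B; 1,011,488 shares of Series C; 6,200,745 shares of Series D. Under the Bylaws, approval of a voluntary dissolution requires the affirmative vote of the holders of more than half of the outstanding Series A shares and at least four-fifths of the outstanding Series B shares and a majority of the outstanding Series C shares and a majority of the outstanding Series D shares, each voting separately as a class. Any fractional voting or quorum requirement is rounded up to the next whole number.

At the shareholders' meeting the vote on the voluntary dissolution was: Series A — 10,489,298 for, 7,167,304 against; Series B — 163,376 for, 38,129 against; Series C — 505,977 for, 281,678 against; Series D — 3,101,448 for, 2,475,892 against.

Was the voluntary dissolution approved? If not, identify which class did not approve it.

Series A: a majority of 20980099 is 10490050; 10,490,050 required, 10,489,298 in favor — not approved.
Series B: 4/5 of 204152 = 163321.60, rounded up to 163322; 163,322 required, 163,376 in favor — approved.
Series C: a majority of 1011488 is 505745; 505,745 required, 505,977 in favor — approved.
Series D: a majority of 6200745 is 3100373; 3,100,373 required, 3,101,448 in favor — approved.

Not approved — the Series A shares did not give the required vote.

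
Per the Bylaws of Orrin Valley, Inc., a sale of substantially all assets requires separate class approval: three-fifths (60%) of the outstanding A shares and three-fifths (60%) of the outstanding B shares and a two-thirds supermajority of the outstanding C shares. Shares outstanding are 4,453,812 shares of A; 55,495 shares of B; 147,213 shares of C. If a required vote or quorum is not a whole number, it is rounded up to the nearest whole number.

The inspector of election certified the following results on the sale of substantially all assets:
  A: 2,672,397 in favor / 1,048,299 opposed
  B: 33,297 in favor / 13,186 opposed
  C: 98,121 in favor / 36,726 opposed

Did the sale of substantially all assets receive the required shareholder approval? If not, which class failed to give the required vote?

A: 3/5 of 4453812 = 2672287.20, rounded up to 2672288; 2,672,288 required, 2,672,397 in favor — approved.
B: 3/5 of 55495 = 33297; 33,297 required, 33,297 in favor — approved.
C: 2/3 of 147213 = 98142; 98,142 required, 98,121 in favor — not approved.

Not approved — the C shares did not give the required vote.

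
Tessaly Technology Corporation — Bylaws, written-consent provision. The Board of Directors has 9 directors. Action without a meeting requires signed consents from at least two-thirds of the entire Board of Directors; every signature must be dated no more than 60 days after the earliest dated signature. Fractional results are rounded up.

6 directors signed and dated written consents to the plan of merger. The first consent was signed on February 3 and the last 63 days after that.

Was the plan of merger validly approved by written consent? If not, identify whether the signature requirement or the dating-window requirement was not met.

Not effective — dating-window requirement not satisfied.

Signatures required: at least two-thirds of 9 — 2/3 of 9 = 6, so 6 needed; 6 signed. Sufficient.
Dating window: the latest signature is 63 days after the earliest; the limit is 60 days. Outside the window.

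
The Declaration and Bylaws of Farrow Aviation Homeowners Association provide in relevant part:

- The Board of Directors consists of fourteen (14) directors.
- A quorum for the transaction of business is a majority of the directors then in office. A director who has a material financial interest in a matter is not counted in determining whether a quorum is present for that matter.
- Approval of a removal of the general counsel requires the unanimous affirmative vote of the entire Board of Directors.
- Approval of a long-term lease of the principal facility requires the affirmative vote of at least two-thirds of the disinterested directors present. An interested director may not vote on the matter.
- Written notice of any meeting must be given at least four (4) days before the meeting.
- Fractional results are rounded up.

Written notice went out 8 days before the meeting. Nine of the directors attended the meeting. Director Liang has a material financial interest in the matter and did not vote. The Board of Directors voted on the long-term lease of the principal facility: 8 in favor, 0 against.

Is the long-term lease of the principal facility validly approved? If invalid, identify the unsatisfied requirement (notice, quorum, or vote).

Notice: 8 days given; 4 required (8 ≥ 4). Satisfied.
Quorum: 9 present, but the 1 interested director does not count, leaving 8. Quorum is 8. Satisfied.
Vote: the long-term lease of the principal facility requires two-thirds of the disinterested directors present (9 − 1 = 8). 2/3 of 8 = 5.33, rounded up to 6, so 6 affirmative votes are needed; 8 voted in favor. Satisfied.

Valid — all requirements satisfied.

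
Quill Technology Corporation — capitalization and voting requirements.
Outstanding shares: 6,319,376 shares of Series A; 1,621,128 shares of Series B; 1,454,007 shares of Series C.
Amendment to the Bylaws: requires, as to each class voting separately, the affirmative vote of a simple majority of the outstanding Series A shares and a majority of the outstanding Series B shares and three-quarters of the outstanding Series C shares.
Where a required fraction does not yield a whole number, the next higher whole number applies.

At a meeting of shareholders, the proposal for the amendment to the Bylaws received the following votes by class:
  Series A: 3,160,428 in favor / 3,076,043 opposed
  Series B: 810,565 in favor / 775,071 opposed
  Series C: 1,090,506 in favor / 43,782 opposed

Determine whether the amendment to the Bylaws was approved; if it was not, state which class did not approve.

Series A: a majority of 6319376 is 3159689; 3,159,689 required, 3,160,428 in favor — approved.
Series B: a majority of 1621128 is 810565; 810,565 required, 810,565 in favor — approved.
Series C: 3/4 of 1454007 = 1090505.25, rounded up to 1090506; 1,090,506 required, 1,090,506 in favor — approved.

Approved — every class gave the required vote.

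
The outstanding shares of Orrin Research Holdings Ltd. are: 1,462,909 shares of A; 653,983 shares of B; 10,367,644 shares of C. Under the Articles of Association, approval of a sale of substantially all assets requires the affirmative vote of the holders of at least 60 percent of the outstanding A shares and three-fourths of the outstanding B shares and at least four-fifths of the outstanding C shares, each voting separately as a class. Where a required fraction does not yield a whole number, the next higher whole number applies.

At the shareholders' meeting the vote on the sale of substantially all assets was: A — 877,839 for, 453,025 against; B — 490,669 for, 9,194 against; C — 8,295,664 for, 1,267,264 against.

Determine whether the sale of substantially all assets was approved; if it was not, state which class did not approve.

A: 3/5 of 1462909 = 877745.40, rounded up to 877746; 877,746 required, 877,839 in favor — approved.
B: 3/4 of 653983 = 490487.25, rounded up to 490488; 490,488 required, 490,669 in favor — approved.
C: 4/5 of 10367644 = 8294115.20, rounded up to 8294116; 8,294,116 required, 8,295,664 in favor — approved.

Approved — every class gave the required vote.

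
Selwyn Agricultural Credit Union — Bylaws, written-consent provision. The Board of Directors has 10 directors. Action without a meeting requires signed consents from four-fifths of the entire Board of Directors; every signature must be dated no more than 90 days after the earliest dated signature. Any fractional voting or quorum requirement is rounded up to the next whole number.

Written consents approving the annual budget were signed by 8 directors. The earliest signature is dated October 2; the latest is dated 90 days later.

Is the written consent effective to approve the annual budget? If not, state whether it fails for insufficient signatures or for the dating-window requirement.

Signatures required: four-fifths of 10 — 4/5 of 10 = 8, so 8 needed; 8 signed. Sufficient.
Dating window: the latest signature is 90 days after the earliest; the limit is 90 days. Within the window.

Effective — both the signature and dating-window requirements are satisfied.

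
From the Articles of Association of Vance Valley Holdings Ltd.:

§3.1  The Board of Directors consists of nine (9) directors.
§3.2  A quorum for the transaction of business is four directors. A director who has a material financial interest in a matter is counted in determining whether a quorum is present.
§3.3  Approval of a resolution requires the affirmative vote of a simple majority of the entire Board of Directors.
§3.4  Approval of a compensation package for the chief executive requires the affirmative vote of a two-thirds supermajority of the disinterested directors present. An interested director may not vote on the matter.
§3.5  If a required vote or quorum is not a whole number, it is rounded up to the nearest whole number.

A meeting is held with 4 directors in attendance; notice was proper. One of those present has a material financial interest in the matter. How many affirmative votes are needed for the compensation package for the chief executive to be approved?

The compensation package for the chief executive requires two-thirds of the disinterested directors present (4 − 1 = 3).
2/3 of 3 = 2.

2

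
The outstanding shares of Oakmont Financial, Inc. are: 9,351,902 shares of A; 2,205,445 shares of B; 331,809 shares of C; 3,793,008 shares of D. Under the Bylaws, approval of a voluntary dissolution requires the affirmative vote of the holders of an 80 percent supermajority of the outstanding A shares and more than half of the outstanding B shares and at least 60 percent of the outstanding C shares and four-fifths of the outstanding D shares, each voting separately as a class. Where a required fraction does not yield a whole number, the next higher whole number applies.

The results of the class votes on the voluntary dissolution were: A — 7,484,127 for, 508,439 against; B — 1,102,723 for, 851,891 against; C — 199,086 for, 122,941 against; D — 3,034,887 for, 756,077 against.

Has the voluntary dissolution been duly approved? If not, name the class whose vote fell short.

Approved — every class gave the required vote.

A: 4/5 of 9351902 = 7481521.60, rounded up to 7481522; 7,481,522 required, 7,484,127 in favor — approved.
B: a majority of 2205445 is 1102723; 1,102,723 required, 1,102,723 in favor — approved.
C: 3/5 of 331809 = 199085.40, rounded up to 199086; 199,086 required, 199,086 in favor — approved.
D: 4/5 of 3793008 = 3034406.40, rounded up to 3034407; 3,034,407 required, 3,034,887 in favor — approved.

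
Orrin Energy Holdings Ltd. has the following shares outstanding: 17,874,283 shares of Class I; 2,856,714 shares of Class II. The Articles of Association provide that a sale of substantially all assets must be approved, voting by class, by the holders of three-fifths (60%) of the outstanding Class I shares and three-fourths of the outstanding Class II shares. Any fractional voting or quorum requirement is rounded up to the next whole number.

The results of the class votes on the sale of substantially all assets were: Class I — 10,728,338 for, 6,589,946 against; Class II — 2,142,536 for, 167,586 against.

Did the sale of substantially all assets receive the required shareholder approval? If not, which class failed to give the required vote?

Class I: 3/5 of 17874283 = 10724569.80, rounded up to 10724570; 10,724,570 required, 10,728,338 in favor — approved.
Class II: 3/4 of 2856714 = 2142535.50, rounded up to 2142536; 2,142,536 required, 2,142,536 in favor — approved.

Approved — every class gave the required vote.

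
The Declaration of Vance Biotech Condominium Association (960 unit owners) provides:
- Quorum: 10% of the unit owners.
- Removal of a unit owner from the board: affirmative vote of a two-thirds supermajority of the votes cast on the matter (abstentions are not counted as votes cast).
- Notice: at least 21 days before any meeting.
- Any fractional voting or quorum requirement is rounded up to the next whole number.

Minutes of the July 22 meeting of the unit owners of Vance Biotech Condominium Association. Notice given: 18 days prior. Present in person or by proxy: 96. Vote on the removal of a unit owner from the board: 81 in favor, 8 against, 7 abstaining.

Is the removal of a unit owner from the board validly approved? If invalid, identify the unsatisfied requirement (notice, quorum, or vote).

Notice: 18 days given; 21 required. Not satisfied.
Quorum: 10% of 960 = 96; 96 present. Satisfied.
Vote: requires two-thirds of the votes cast (96 − 7 abstaining = 89); 2/3 of 89 = 59.33, rounded up to 60, so 60 needed; 81 in favor. Satisfied.

Invalid — notice requirement not satisfied.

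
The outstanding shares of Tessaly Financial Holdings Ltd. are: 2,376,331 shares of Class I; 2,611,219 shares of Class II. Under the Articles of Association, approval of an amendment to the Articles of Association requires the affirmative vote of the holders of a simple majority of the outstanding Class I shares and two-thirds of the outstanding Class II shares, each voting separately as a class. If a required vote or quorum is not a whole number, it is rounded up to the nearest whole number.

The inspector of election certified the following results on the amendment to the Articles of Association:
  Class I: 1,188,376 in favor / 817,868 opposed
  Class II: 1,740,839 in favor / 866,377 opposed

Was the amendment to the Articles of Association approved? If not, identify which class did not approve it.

Class I: a majority of 2376331 is 1188166; 1,188,166 required, 1,188,376 in favor — approved.
Class II: 2/3 of 2611219 = 1740812.67, rounded up to 1740813; 1,740,813 required, 1,740,839 in favor — approved.

Approved — every class gave the required vote.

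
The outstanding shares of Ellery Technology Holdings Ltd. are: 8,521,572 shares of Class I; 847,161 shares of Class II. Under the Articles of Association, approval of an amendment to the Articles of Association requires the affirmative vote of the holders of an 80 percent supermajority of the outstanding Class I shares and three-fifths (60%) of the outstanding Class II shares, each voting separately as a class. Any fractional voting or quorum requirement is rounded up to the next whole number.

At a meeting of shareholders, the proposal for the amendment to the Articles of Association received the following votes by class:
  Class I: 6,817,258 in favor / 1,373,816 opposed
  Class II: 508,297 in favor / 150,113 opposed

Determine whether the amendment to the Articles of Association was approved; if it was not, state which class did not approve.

Class I: 4/5 of 8521572 = 6817257.60, rounded up to 6817258; 6,817,258 required, 6,817,258 in favor — approved.
Class II: 3/5 of 847161 = 508296.60, rounded up to 508297; 508,297 required, 508,297 in favor — approved.

Approved — every class gave the required vote.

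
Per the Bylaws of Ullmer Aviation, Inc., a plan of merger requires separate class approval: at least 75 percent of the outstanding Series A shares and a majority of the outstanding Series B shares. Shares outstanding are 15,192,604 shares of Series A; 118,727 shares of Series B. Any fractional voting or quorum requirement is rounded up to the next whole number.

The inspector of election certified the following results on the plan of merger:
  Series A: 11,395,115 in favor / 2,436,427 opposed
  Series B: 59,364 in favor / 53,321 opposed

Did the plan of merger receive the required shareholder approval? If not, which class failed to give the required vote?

Approved — every class gave the required vote.

Series A: 3/4 of 15192604 = 11394453; 11,394,453 required, 11,395,115 in favor — approved.
Series B: a majority of 118727 is 59364; 59,364 required, 59,364 in favor — approved.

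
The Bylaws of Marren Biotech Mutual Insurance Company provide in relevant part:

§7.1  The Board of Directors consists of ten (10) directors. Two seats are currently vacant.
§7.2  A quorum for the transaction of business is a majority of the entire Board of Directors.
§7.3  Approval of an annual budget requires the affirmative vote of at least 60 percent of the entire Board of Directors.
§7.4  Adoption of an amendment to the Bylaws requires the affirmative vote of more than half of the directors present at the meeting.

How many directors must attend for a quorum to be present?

A majority of 10 is 6.

6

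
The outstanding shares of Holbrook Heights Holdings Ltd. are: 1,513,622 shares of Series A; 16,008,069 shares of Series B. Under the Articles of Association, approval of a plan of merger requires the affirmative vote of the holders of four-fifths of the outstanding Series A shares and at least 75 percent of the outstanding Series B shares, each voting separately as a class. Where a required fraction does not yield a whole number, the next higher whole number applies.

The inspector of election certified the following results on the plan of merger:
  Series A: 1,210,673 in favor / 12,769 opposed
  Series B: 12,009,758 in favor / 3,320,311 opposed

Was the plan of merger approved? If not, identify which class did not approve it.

Not approved — the Series A shares did not give the required vote.

Series A: 4/5 of 1513622 = 1210897.60, rounded up to 1210898; 1,210,898 required, 1,210,673 in favor — not approved.
Series B: 3/4 of 16008069 = 12006051.75, rounded up to 12006052; 12,006,052 required, 12,009,758 in favor — approved.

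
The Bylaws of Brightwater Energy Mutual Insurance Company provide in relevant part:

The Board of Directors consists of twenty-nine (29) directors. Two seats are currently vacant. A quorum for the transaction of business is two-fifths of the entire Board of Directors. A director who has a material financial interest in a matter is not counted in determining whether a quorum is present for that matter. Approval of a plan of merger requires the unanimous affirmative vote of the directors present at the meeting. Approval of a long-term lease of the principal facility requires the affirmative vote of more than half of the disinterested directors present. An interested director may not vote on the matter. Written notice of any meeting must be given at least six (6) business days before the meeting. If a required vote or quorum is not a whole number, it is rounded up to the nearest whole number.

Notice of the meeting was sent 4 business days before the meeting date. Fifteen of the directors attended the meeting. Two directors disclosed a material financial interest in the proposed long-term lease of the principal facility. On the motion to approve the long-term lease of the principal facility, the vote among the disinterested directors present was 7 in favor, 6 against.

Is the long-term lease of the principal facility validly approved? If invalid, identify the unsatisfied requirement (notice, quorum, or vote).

Invalid — notice requirement not satisfied.

Notice: 4 business days given; 6 required (4 < 6). Not satisfied.
Quorum: 15 present, but the 2 interested directors do not count, leaving 13. Quorum is 12. Satisfied.
Vote: the long-term lease of the principal facility requires a majority of the disinterested directors present (15 − 2 = 13). A majority of 13 is 7, so 7 affirmative votes are needed; 7 voted in favor. Satisfied.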